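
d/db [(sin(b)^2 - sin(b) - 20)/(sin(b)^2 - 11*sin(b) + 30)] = -10*cos(b)/(sin(b) - 6)^2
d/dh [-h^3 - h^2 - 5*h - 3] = -3*h^2 - 2*h - 5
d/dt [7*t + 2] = 7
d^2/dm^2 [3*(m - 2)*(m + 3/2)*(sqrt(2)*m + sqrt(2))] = sqrt(2)*(18*m + 3)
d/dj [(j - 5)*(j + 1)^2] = 3*(j - 3)*(j + 1)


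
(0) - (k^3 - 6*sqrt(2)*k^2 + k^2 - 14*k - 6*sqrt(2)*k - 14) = -k^3 - k^2 + 6*sqrt(2)*k^2 + 6*sqrt(2)*k + 14*k + 14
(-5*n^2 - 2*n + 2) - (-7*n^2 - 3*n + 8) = 2*n^2 + n - 6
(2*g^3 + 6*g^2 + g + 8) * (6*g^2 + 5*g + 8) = 12*g^5 + 46*g^4 + 52*g^3 + 101*g^2 + 48*g + 64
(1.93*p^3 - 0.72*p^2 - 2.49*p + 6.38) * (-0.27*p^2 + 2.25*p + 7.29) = -0.5211*p^5 + 4.5369*p^4 + 13.122*p^3 - 12.5739*p^2 - 3.7971*p + 46.5102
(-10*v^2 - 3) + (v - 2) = -10*v^2 + v - 5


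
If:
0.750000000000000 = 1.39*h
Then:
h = 0.54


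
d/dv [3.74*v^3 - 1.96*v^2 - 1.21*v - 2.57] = 11.22*v^2 - 3.92*v - 1.21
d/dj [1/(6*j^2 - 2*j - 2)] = (1 - 6*j)/(2*(-3*j^2 + j + 1)^2)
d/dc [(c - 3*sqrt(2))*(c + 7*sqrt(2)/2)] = 2*c + sqrt(2)/2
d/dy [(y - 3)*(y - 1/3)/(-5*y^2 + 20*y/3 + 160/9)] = 6*(-27*y^2 + 123*y - 178)/(5*(81*y^4 - 216*y^3 - 432*y^2 + 768*y + 1024))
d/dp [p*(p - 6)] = 2*p - 6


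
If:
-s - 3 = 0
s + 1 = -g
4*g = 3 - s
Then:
No Solution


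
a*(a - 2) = a^2 - 2*a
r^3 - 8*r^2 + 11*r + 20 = (r - 5)*(r - 4)*(r + 1)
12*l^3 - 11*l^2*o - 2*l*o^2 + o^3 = (-4*l + o)*(-l + o)*(3*l + o)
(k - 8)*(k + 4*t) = k^2 + 4*k*t - 8*k - 32*t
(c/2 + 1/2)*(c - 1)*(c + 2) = c^3/2 + c^2 - c/2 - 1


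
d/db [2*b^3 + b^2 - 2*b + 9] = 6*b^2 + 2*b - 2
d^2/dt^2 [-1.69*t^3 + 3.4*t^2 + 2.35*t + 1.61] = 6.8 - 10.14*t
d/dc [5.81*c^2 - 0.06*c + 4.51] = 11.62*c - 0.06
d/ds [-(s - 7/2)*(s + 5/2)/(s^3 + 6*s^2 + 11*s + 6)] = (4*s^4 - 8*s^3 - 173*s^2 - 468*s - 361)/(4*(s^6 + 12*s^5 + 58*s^4 + 144*s^3 + 193*s^2 + 132*s + 36))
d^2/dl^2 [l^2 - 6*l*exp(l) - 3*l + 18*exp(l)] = -6*l*exp(l) + 6*exp(l) + 2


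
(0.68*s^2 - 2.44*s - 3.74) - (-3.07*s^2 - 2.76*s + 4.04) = 3.75*s^2 + 0.32*s - 7.78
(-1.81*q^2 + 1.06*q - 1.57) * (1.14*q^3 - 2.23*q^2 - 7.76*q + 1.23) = -2.0634*q^5 + 5.2447*q^4 + 9.892*q^3 - 6.9508*q^2 + 13.487*q - 1.9311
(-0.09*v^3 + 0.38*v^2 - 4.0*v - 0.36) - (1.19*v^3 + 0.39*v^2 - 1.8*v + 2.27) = -1.28*v^3 - 0.01*v^2 - 2.2*v - 2.63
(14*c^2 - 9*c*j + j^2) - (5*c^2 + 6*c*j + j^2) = 9*c^2 - 15*c*j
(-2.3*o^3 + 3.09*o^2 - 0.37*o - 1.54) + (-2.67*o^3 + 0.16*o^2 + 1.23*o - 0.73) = -4.97*o^3 + 3.25*o^2 + 0.86*o - 2.27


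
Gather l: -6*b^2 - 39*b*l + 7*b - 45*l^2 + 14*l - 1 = -6*b^2 + 7*b - 45*l^2 + l*(14 - 39*b) - 1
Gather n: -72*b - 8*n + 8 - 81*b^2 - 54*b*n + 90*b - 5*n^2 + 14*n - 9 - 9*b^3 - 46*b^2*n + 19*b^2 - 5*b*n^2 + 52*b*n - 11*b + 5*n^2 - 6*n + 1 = -9*b^3 - 62*b^2 - 5*b*n^2 + 7*b + n*(-46*b^2 - 2*b)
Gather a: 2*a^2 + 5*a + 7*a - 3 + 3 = 2*a^2 + 12*a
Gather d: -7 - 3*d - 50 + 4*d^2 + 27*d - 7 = 4*d^2 + 24*d - 64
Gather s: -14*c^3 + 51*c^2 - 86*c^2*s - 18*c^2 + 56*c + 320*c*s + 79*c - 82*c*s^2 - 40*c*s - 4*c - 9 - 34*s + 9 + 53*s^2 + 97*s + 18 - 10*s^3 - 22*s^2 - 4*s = -14*c^3 + 33*c^2 + 131*c - 10*s^3 + s^2*(31 - 82*c) + s*(-86*c^2 + 280*c + 59) + 18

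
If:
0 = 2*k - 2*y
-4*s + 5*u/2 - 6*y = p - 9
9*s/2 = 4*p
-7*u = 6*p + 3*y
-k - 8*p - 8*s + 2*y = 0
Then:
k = 612/511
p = 81/1022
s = 36/511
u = -297/511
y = 612/511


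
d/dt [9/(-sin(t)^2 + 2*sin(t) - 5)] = 18*(sin(t) - 1)*cos(t)/(sin(t)^2 - 2*sin(t) + 5)^2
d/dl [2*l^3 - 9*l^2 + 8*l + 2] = 6*l^2 - 18*l + 8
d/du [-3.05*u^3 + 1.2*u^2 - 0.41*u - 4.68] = -9.15*u^2 + 2.4*u - 0.41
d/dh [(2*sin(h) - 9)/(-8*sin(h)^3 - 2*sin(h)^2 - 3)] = 2*(-6*sin(h) - 4*sin(3*h) + 53*cos(2*h) - 56)*cos(h)/(8*sin(h)^3 + 2*sin(h)^2 + 3)^2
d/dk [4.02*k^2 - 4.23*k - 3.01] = 8.04*k - 4.23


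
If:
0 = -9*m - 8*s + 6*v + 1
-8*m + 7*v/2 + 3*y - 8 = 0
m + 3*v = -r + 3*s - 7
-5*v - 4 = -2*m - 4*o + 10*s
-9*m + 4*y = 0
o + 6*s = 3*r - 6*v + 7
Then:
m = -5737/978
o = 27827/1304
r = 73921/3912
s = 8955/1304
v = 373/1956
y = -17211/1304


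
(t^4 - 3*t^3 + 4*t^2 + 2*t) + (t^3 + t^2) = t^4 - 2*t^3 + 5*t^2 + 2*t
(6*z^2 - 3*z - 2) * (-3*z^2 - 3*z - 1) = -18*z^4 - 9*z^3 + 9*z^2 + 9*z + 2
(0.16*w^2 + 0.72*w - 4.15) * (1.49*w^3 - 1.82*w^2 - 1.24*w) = 0.2384*w^5 + 0.7816*w^4 - 7.6923*w^3 + 6.6602*w^2 + 5.146*w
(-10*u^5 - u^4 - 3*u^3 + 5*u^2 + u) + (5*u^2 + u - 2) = -10*u^5 - u^4 - 3*u^3 + 10*u^2 + 2*u - 2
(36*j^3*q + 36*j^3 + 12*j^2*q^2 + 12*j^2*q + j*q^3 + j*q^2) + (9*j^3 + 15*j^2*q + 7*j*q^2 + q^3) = 36*j^3*q + 45*j^3 + 12*j^2*q^2 + 27*j^2*q + j*q^3 + 8*j*q^2 + q^3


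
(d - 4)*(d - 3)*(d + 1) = d^3 - 6*d^2 + 5*d + 12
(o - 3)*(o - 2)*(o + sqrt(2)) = o^3 - 5*o^2 + sqrt(2)*o^2 - 5*sqrt(2)*o + 6*o + 6*sqrt(2)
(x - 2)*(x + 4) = x^2 + 2*x - 8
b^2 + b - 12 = (b - 3)*(b + 4)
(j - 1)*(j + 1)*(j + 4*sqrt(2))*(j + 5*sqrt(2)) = j^4 + 9*sqrt(2)*j^3 + 39*j^2 - 9*sqrt(2)*j - 40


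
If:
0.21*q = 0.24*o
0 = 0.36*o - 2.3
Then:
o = 6.39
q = 7.30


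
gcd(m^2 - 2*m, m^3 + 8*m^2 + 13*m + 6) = 1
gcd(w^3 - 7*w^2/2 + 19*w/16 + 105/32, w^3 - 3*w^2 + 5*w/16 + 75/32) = w^2 - 7*w/4 - 15/8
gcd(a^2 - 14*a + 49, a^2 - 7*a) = a - 7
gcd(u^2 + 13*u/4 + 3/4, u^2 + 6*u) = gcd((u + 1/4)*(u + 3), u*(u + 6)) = 1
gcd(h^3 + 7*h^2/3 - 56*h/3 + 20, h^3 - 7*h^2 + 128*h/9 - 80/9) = h - 5/3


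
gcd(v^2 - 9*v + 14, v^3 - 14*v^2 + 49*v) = v - 7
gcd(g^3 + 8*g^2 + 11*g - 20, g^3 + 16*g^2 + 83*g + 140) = g^2 + 9*g + 20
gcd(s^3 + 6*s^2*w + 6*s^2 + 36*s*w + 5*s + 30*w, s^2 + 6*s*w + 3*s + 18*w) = s + 6*w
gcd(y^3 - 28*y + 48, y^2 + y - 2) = 1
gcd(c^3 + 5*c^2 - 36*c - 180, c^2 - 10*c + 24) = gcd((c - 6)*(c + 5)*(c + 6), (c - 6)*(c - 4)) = c - 6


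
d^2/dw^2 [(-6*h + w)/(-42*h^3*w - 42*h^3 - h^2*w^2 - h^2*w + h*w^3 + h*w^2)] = 2*((6*h - w)*(42*h^2 + 2*h*w + h - 3*w^2 - 2*w)^2 + (42*h^2 + 2*h*w + h - 3*w^2 - 2*w + (6*h - w)*(-h + 3*w + 1))*(42*h^2*w + 42*h^2 + h*w^2 + h*w - w^3 - w^2))/(h*(42*h^2*w + 42*h^2 + h*w^2 + h*w - w^3 - w^2)^3)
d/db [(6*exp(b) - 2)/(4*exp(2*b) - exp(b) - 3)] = 2*(-(3*exp(b) - 1)*(8*exp(b) - 1) + 12*exp(2*b) - 3*exp(b) - 9)*exp(b)/(-4*exp(2*b) + exp(b) + 3)^2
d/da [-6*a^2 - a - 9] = -12*a - 1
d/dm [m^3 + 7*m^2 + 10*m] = 3*m^2 + 14*m + 10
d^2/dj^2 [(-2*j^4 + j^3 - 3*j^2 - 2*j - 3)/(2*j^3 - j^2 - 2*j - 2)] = 2*(-20*j^6 - 48*j^5 - 108*j^4 - 102*j^3 - 39*j^2 - 30*j - 10)/(8*j^9 - 12*j^8 - 18*j^7 - j^6 + 42*j^5 + 30*j^4 - 8*j^3 - 36*j^2 - 24*j - 8)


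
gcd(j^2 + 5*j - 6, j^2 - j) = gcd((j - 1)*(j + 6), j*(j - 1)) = j - 1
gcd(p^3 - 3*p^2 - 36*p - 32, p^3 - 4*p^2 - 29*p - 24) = p^2 - 7*p - 8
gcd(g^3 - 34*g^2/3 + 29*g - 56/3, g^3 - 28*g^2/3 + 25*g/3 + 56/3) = g^2 - 31*g/3 + 56/3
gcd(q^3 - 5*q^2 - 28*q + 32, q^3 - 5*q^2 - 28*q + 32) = q^3 - 5*q^2 - 28*q + 32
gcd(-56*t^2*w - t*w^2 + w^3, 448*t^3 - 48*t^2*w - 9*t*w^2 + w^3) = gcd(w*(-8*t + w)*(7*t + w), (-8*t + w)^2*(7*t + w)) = 56*t^2 + t*w - w^2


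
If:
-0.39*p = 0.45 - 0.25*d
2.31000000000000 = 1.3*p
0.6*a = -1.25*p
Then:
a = -3.70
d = 4.57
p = 1.78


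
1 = 1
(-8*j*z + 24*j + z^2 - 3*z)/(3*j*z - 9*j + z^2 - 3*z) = (-8*j + z)/(3*j + z)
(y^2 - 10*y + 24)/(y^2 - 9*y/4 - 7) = 4*(y - 6)/(4*y + 7)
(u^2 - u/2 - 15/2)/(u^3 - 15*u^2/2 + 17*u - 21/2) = (2*u + 5)/(2*u^2 - 9*u + 7)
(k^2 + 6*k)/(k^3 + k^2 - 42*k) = (k + 6)/(k^2 + k - 42)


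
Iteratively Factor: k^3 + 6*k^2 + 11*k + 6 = (k + 2)*(k^2 + 4*k + 3) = (k + 1)*(k + 2)*(k + 3)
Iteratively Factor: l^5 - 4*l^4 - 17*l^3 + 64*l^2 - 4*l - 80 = (l - 2)*(l^4 - 2*l^3 - 21*l^2 + 22*l + 40) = (l - 2)^2*(l^3 - 21*l - 20) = (l - 2)^2*(l + 1)*(l^2 - l - 20) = (l - 5)*(l - 2)^2*(l + 1)*(l + 4)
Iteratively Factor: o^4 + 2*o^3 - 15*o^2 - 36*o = (o + 3)*(o^3 - o^2 - 12*o) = (o + 3)^2*(o^2 - 4*o) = (o - 4)*(o + 3)^2*(o)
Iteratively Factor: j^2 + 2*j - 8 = (j + 4)*(j - 2)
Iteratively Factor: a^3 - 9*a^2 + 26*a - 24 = (a - 4)*(a^2 - 5*a + 6) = (a - 4)*(a - 2)*(a - 3)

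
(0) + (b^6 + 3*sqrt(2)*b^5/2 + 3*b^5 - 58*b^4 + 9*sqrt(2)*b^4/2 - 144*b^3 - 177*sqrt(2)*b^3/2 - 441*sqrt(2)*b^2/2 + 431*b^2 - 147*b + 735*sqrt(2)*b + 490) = b^6 + 3*sqrt(2)*b^5/2 + 3*b^5 - 58*b^4 + 9*sqrt(2)*b^4/2 - 144*b^3 - 177*sqrt(2)*b^3/2 - 441*sqrt(2)*b^2/2 + 431*b^2 - 147*b + 735*sqrt(2)*b + 490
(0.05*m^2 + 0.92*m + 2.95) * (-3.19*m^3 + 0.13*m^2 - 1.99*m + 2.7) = -0.1595*m^5 - 2.9283*m^4 - 9.3904*m^3 - 1.3123*m^2 - 3.3865*m + 7.965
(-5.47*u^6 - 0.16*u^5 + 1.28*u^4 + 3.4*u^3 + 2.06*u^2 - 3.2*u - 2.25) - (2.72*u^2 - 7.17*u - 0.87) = -5.47*u^6 - 0.16*u^5 + 1.28*u^4 + 3.4*u^3 - 0.66*u^2 + 3.97*u - 1.38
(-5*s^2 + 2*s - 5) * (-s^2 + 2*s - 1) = 5*s^4 - 12*s^3 + 14*s^2 - 12*s + 5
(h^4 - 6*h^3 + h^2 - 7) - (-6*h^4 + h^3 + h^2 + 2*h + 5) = 7*h^4 - 7*h^3 - 2*h - 12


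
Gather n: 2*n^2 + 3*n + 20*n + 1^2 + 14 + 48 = 2*n^2 + 23*n + 63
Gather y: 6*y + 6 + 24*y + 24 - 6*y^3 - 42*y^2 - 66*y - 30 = -6*y^3 - 42*y^2 - 36*y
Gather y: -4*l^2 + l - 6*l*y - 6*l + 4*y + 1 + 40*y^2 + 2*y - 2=-4*l^2 - 5*l + 40*y^2 + y*(6 - 6*l) - 1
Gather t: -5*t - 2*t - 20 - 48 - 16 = -7*t - 84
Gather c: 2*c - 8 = 2*c - 8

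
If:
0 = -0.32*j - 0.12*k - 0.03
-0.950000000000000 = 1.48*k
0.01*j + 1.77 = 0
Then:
No Solution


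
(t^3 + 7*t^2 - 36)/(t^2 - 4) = (t^2 + 9*t + 18)/(t + 2)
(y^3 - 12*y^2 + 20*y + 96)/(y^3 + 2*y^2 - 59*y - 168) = (y^2 - 4*y - 12)/(y^2 + 10*y + 21)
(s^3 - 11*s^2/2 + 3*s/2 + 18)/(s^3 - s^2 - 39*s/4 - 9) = 2*(s - 3)/(2*s + 3)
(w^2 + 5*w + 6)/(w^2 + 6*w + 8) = (w + 3)/(w + 4)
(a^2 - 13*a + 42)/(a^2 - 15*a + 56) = (a - 6)/(a - 8)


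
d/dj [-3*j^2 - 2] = -6*j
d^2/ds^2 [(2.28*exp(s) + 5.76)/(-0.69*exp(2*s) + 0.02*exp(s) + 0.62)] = (-1.085508*exp(4*s) - 11.000808*exp(3*s) - 5.61384*exp(2*s) - 9.830544*exp(s) - 0.805008)*exp(s)/(0.328509*exp(6*s) - 0.028566*exp(5*s) - 0.884718*exp(4*s) + 0.051328*exp(3*s) + 0.794964*exp(2*s) - 0.023064*exp(s) - 0.238328)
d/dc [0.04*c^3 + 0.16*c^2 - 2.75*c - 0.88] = 0.12*c^2 + 0.32*c - 2.75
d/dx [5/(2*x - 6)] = -5/(2*(x - 3)^2)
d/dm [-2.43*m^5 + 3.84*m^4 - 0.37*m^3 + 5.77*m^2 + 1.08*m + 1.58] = -12.15*m^4 + 15.36*m^3 - 1.11*m^2 + 11.54*m + 1.08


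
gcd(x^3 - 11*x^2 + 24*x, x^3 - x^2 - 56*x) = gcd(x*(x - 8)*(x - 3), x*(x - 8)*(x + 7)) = x^2 - 8*x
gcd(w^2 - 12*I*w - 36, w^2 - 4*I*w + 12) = w - 6*I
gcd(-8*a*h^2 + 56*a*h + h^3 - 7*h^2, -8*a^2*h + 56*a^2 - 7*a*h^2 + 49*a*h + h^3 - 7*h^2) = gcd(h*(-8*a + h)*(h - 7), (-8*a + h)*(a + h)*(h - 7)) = 8*a*h - 56*a - h^2 + 7*h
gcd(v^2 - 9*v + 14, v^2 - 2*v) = v - 2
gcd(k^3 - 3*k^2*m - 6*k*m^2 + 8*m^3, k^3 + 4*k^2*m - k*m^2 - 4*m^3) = k - m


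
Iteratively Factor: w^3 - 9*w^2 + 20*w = (w - 4)*(w^2 - 5*w) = w*(w - 4)*(w - 5)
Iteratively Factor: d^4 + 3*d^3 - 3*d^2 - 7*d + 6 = (d + 2)*(d^3 + d^2 - 5*d + 3) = (d - 1)*(d + 2)*(d^2 + 2*d - 3) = (d - 1)*(d + 2)*(d + 3)*(d - 1)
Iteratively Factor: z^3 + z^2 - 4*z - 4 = (z + 2)*(z^2 - z - 2) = (z + 1)*(z + 2)*(z - 2)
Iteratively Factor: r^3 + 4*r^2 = (r)*(r^2 + 4*r) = r*(r + 4)*(r)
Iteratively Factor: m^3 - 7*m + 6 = (m - 2)*(m^2 + 2*m - 3) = (m - 2)*(m - 1)*(m + 3)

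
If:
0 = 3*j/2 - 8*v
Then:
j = 16*v/3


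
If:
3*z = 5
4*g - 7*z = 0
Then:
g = 35/12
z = 5/3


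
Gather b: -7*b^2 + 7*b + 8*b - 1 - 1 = -7*b^2 + 15*b - 2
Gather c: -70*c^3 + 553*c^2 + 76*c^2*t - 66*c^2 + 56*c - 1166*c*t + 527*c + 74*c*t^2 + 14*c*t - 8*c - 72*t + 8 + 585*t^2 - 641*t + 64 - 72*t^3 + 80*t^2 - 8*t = -70*c^3 + c^2*(76*t + 487) + c*(74*t^2 - 1152*t + 575) - 72*t^3 + 665*t^2 - 721*t + 72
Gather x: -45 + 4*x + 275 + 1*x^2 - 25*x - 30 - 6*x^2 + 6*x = -5*x^2 - 15*x + 200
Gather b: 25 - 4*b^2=25 - 4*b^2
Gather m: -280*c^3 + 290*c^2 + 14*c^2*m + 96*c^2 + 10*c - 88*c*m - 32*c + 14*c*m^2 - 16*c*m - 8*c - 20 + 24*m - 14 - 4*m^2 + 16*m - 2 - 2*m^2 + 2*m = -280*c^3 + 386*c^2 - 30*c + m^2*(14*c - 6) + m*(14*c^2 - 104*c + 42) - 36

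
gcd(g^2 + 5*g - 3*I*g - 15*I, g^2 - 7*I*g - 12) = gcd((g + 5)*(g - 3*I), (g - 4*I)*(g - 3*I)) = g - 3*I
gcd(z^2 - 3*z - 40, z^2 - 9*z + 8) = z - 8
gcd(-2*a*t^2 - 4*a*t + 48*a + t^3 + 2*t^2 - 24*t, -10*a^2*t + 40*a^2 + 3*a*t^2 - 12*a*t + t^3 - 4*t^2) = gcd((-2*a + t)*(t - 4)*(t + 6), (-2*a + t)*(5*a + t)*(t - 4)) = -2*a*t + 8*a + t^2 - 4*t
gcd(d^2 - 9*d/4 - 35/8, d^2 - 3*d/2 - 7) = d - 7/2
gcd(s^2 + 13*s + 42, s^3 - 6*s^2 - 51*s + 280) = s + 7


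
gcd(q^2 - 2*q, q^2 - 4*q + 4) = q - 2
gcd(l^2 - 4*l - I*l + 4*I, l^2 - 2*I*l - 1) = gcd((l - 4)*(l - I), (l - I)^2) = l - I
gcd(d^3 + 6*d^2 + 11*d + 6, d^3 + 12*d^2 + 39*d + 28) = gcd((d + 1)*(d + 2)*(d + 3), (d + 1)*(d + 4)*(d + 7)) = d + 1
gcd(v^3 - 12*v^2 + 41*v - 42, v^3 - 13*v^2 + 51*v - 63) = v^2 - 10*v + 21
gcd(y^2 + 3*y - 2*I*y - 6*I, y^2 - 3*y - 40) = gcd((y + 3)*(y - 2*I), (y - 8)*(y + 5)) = 1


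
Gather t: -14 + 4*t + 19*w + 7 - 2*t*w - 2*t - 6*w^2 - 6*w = t*(2 - 2*w) - 6*w^2 + 13*w - 7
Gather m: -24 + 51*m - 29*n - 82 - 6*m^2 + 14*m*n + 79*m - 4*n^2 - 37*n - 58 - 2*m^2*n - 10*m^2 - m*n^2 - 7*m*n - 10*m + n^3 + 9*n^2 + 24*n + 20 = m^2*(-2*n - 16) + m*(-n^2 + 7*n + 120) + n^3 + 5*n^2 - 42*n - 144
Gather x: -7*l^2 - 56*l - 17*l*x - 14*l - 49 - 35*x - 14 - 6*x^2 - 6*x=-7*l^2 - 70*l - 6*x^2 + x*(-17*l - 41) - 63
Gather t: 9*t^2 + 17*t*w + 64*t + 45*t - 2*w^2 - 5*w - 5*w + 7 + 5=9*t^2 + t*(17*w + 109) - 2*w^2 - 10*w + 12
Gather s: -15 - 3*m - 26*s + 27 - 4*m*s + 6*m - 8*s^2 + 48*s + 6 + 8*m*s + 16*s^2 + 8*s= 3*m + 8*s^2 + s*(4*m + 30) + 18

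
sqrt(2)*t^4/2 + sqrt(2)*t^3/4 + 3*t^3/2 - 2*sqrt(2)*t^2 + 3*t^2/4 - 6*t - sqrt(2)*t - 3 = (t - 2)*(t + 1/2)*(t + 3*sqrt(2)/2)*(sqrt(2)*t/2 + sqrt(2))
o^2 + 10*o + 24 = (o + 4)*(o + 6)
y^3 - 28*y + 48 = (y - 4)*(y - 2)*(y + 6)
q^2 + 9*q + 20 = (q + 4)*(q + 5)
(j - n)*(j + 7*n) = j^2 + 6*j*n - 7*n^2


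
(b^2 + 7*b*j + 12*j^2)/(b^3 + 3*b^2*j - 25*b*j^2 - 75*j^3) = (b + 4*j)/(b^2 - 25*j^2)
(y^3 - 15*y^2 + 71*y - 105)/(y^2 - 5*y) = y - 10 + 21/y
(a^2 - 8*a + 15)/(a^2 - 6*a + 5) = (a - 3)/(a - 1)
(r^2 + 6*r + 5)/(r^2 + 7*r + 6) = (r + 5)/(r + 6)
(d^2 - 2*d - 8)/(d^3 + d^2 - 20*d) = (d + 2)/(d*(d + 5))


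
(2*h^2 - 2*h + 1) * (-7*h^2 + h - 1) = -14*h^4 + 16*h^3 - 11*h^2 + 3*h - 1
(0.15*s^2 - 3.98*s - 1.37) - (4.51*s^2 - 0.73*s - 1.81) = -4.36*s^2 - 3.25*s + 0.44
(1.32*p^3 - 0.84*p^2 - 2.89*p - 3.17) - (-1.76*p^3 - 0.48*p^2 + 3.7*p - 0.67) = 3.08*p^3 - 0.36*p^2 - 6.59*p - 2.5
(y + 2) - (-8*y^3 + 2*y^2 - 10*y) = 8*y^3 - 2*y^2 + 11*y + 2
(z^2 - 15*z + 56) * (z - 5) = z^3 - 20*z^2 + 131*z - 280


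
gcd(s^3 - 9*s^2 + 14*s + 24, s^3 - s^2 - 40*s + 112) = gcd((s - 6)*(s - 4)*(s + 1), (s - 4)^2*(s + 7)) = s - 4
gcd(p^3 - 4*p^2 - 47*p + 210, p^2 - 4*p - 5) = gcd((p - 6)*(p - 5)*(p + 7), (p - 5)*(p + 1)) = p - 5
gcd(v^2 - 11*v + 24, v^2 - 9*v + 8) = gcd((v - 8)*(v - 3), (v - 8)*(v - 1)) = v - 8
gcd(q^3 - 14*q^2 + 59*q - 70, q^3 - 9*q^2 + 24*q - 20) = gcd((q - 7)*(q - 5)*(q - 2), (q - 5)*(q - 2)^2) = q^2 - 7*q + 10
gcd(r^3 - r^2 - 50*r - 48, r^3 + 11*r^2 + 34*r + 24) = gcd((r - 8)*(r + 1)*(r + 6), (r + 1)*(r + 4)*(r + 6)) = r^2 + 7*r + 6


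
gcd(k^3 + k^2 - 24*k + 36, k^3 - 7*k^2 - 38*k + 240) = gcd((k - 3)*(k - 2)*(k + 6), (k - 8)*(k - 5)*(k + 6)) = k + 6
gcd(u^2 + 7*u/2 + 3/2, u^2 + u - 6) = u + 3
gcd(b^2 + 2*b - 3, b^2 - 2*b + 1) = b - 1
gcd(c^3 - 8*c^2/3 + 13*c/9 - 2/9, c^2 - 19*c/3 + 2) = c - 1/3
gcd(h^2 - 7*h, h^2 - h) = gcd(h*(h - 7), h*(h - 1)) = h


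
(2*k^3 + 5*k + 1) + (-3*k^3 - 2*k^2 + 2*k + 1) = -k^3 - 2*k^2 + 7*k + 2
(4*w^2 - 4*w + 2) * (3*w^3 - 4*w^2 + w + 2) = 12*w^5 - 28*w^4 + 26*w^3 - 4*w^2 - 6*w + 4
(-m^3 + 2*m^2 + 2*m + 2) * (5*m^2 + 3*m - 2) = -5*m^5 + 7*m^4 + 18*m^3 + 12*m^2 + 2*m - 4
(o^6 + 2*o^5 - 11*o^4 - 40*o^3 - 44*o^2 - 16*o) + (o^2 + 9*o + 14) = o^6 + 2*o^5 - 11*o^4 - 40*o^3 - 43*o^2 - 7*o + 14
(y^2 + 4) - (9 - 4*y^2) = 5*y^2 - 5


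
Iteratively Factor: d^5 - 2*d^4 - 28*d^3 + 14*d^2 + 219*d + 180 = (d + 1)*(d^4 - 3*d^3 - 25*d^2 + 39*d + 180) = (d + 1)*(d + 3)*(d^3 - 6*d^2 - 7*d + 60) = (d - 4)*(d + 1)*(d + 3)*(d^2 - 2*d - 15) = (d - 4)*(d + 1)*(d + 3)^2*(d - 5)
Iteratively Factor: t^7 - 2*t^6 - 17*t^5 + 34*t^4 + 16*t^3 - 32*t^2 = (t)*(t^6 - 2*t^5 - 17*t^4 + 34*t^3 + 16*t^2 - 32*t) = t*(t + 4)*(t^5 - 6*t^4 + 7*t^3 + 6*t^2 - 8*t) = t*(t - 1)*(t + 4)*(t^4 - 5*t^3 + 2*t^2 + 8*t) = t*(t - 4)*(t - 1)*(t + 4)*(t^3 - t^2 - 2*t) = t*(t - 4)*(t - 1)*(t + 1)*(t + 4)*(t^2 - 2*t) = t^2*(t - 4)*(t - 1)*(t + 1)*(t + 4)*(t - 2)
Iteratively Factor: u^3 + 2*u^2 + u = (u)*(u^2 + 2*u + 1) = u*(u + 1)*(u + 1)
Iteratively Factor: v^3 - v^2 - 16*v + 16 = (v - 4)*(v^2 + 3*v - 4) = (v - 4)*(v + 4)*(v - 1)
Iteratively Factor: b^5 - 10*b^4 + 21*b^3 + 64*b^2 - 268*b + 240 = (b + 3)*(b^4 - 13*b^3 + 60*b^2 - 116*b + 80) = (b - 5)*(b + 3)*(b^3 - 8*b^2 + 20*b - 16) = (b - 5)*(b - 2)*(b + 3)*(b^2 - 6*b + 8) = (b - 5)*(b - 2)^2*(b + 3)*(b - 4)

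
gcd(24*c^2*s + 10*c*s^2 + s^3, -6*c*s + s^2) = s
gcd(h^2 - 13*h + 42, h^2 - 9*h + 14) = h - 7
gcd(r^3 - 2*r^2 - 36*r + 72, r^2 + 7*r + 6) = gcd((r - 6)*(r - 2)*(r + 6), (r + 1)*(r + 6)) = r + 6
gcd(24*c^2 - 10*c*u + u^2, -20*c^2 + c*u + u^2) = -4*c + u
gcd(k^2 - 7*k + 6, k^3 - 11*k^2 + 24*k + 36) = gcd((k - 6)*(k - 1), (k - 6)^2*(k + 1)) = k - 6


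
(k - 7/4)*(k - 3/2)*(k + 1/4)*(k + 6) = k^4 + 3*k^3 - 259*k^2/16 + 369*k/32 + 63/16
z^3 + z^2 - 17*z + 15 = (z - 3)*(z - 1)*(z + 5)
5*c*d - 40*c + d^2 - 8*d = (5*c + d)*(d - 8)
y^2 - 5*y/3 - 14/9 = (y - 7/3)*(y + 2/3)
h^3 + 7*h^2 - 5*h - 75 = (h - 3)*(h + 5)^2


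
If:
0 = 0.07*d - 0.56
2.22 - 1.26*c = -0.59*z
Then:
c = 0.468253968253968*z + 1.76190476190476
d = 8.00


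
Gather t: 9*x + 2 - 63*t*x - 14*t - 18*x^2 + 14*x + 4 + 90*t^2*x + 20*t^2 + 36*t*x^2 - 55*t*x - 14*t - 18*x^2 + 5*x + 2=t^2*(90*x + 20) + t*(36*x^2 - 118*x - 28) - 36*x^2 + 28*x + 8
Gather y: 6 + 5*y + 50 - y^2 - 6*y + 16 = -y^2 - y + 72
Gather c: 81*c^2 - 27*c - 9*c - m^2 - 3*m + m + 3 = 81*c^2 - 36*c - m^2 - 2*m + 3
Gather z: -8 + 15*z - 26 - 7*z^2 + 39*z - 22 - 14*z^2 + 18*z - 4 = -21*z^2 + 72*z - 60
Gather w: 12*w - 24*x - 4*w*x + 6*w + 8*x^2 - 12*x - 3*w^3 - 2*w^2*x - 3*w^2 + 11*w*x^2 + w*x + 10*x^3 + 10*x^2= -3*w^3 + w^2*(-2*x - 3) + w*(11*x^2 - 3*x + 18) + 10*x^3 + 18*x^2 - 36*x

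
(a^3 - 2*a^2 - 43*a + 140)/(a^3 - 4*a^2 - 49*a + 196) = (a - 5)/(a - 7)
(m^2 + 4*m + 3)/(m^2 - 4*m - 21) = (m + 1)/(m - 7)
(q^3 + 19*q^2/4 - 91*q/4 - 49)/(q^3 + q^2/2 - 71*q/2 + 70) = (4*q + 7)/(2*(2*q - 5))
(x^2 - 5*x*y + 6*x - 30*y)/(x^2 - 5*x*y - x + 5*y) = (x + 6)/(x - 1)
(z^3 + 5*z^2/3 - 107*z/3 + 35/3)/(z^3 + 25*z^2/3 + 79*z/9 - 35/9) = 3*(z - 5)/(3*z + 5)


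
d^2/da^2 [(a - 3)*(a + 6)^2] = 6*a + 18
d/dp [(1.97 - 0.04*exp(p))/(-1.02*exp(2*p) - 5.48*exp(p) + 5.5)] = (-0.0408*exp(2*p) + 4.0188*exp(p) + 10.5756)*exp(p)/(1.0404*exp(4*p) + 11.1792*exp(3*p) + 18.8104*exp(2*p) - 60.28*exp(p) + 30.25)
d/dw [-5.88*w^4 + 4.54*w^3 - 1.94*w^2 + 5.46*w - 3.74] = -23.52*w^3 + 13.62*w^2 - 3.88*w + 5.46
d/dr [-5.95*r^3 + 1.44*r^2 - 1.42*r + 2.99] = -17.85*r^2 + 2.88*r - 1.42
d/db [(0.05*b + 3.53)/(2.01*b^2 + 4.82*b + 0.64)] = (0.1005*b^2 + 0.241*b - (0.05*b + 3.53)*(4.02*b + 4.82) + 0.032)/(2.01*b^2 + 4.82*b + 0.64)^2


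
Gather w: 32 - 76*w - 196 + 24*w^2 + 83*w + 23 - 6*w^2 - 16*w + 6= 18*w^2 - 9*w - 135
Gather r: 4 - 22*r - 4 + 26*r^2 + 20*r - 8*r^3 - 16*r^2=-8*r^3 + 10*r^2 - 2*r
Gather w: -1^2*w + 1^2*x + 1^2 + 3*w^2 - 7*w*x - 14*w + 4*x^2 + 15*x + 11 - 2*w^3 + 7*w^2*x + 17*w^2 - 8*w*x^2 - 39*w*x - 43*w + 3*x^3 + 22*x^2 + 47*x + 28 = -2*w^3 + w^2*(7*x + 20) + w*(-8*x^2 - 46*x - 58) + 3*x^3 + 26*x^2 + 63*x + 40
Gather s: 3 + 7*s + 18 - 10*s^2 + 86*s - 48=-10*s^2 + 93*s - 27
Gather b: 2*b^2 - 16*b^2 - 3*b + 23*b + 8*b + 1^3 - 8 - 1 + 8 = -14*b^2 + 28*b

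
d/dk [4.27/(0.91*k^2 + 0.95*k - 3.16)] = (-7.7714*k - 4.0565)/(0.91*k^2 + 0.95*k - 3.16)^2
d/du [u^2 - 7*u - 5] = 2*u - 7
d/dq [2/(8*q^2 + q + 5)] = 2*(-16*q - 1)/(8*q^2 + q + 5)^2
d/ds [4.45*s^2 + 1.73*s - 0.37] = 8.9*s + 1.73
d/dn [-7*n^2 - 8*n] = -14*n - 8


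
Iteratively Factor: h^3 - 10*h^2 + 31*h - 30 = (h - 5)*(h^2 - 5*h + 6) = (h - 5)*(h - 2)*(h - 3)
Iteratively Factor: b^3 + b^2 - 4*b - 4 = (b - 2)*(b^2 + 3*b + 2) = (b - 2)*(b + 2)*(b + 1)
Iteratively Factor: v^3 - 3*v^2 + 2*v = (v)*(v^2 - 3*v + 2) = v*(v - 1)*(v - 2)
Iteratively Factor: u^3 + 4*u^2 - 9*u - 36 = (u + 3)*(u^2 + u - 12) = (u + 3)*(u + 4)*(u - 3)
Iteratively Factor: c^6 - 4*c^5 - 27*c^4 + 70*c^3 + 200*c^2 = (c)*(c^5 - 4*c^4 - 27*c^3 + 70*c^2 + 200*c) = c*(c + 2)*(c^4 - 6*c^3 - 15*c^2 + 100*c) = c*(c - 5)*(c + 2)*(c^3 - c^2 - 20*c) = c^2*(c - 5)*(c + 2)*(c^2 - c - 20) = c^2*(c - 5)^2*(c + 2)*(c + 4)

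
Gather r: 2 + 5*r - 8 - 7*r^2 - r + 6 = -7*r^2 + 4*r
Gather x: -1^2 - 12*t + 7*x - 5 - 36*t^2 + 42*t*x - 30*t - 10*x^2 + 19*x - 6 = -36*t^2 - 42*t - 10*x^2 + x*(42*t + 26) - 12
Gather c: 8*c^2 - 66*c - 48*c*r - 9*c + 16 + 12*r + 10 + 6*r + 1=8*c^2 + c*(-48*r - 75) + 18*r + 27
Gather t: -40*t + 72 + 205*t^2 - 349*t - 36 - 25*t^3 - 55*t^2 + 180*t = -25*t^3 + 150*t^2 - 209*t + 36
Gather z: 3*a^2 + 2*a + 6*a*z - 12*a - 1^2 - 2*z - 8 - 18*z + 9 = 3*a^2 - 10*a + z*(6*a - 20)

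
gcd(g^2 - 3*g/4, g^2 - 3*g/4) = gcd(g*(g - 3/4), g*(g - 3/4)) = g^2 - 3*g/4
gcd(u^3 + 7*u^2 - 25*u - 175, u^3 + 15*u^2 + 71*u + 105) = u^2 + 12*u + 35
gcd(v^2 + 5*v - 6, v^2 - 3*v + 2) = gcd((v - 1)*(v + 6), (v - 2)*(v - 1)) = v - 1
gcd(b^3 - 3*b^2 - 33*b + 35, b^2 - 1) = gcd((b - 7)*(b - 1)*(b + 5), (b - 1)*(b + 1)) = b - 1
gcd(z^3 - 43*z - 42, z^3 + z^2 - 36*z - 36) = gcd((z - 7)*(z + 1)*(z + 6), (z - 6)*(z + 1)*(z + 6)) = z^2 + 7*z + 6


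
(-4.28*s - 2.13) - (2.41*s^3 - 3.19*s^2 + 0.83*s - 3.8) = -2.41*s^3 + 3.19*s^2 - 5.11*s + 1.67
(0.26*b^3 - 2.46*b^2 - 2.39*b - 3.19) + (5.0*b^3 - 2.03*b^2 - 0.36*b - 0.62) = 5.26*b^3 - 4.49*b^2 - 2.75*b - 3.81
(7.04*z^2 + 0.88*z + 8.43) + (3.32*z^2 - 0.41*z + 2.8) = 10.36*z^2 + 0.47*z + 11.23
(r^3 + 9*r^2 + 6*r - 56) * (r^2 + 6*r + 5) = r^5 + 15*r^4 + 65*r^3 + 25*r^2 - 306*r - 280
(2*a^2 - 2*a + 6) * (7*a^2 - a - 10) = 14*a^4 - 16*a^3 + 24*a^2 + 14*a - 60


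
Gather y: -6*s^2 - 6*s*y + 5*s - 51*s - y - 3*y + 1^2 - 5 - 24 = -6*s^2 - 46*s + y*(-6*s - 4) - 28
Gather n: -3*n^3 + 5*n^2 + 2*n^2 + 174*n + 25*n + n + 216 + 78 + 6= -3*n^3 + 7*n^2 + 200*n + 300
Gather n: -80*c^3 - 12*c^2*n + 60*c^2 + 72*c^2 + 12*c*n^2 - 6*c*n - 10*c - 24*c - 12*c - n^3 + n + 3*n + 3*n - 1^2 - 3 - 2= -80*c^3 + 132*c^2 + 12*c*n^2 - 46*c - n^3 + n*(-12*c^2 - 6*c + 7) - 6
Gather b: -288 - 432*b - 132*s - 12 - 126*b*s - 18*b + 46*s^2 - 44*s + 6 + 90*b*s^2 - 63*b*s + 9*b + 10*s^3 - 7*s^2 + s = b*(90*s^2 - 189*s - 441) + 10*s^3 + 39*s^2 - 175*s - 294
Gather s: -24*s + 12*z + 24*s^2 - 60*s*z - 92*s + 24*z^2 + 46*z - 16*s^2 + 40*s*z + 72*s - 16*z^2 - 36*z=8*s^2 + s*(-20*z - 44) + 8*z^2 + 22*z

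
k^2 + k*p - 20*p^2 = (k - 4*p)*(k + 5*p)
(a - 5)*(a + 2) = a^2 - 3*a - 10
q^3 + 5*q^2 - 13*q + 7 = (q - 1)^2*(q + 7)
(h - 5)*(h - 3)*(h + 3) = h^3 - 5*h^2 - 9*h + 45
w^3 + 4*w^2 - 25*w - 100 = (w - 5)*(w + 4)*(w + 5)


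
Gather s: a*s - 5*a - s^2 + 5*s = -5*a - s^2 + s*(a + 5)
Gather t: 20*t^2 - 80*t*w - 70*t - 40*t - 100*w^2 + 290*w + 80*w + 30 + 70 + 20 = 20*t^2 + t*(-80*w - 110) - 100*w^2 + 370*w + 120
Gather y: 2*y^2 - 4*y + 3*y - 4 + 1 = 2*y^2 - y - 3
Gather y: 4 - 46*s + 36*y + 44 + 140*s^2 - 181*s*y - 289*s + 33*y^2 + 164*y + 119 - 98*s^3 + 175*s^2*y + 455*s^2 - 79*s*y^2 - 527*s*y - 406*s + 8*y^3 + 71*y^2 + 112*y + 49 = -98*s^3 + 595*s^2 - 741*s + 8*y^3 + y^2*(104 - 79*s) + y*(175*s^2 - 708*s + 312) + 216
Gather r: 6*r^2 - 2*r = 6*r^2 - 2*r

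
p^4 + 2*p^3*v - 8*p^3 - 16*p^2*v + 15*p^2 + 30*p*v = p*(p - 5)*(p - 3)*(p + 2*v)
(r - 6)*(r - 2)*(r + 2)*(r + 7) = r^4 + r^3 - 46*r^2 - 4*r + 168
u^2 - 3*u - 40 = (u - 8)*(u + 5)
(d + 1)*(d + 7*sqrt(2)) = d^2 + d + 7*sqrt(2)*d + 7*sqrt(2)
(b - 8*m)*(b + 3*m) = b^2 - 5*b*m - 24*m^2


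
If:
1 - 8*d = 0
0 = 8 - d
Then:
No Solution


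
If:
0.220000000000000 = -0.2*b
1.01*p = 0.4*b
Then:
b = -1.10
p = -0.44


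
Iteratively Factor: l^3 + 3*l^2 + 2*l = (l)*(l^2 + 3*l + 2) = l*(l + 1)*(l + 2)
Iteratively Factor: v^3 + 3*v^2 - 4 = (v + 2)*(v^2 + v - 2) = (v - 1)*(v + 2)*(v + 2)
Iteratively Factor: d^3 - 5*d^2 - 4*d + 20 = (d - 2)*(d^2 - 3*d - 10) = (d - 5)*(d - 2)*(d + 2)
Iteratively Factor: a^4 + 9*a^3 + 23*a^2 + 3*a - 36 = (a + 4)*(a^3 + 5*a^2 + 3*a - 9) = (a + 3)*(a + 4)*(a^2 + 2*a - 3) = (a + 3)^2*(a + 4)*(a - 1)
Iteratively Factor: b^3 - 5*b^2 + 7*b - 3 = (b - 1)*(b^2 - 4*b + 3) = (b - 3)*(b - 1)*(b - 1)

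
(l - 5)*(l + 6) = l^2 + l - 30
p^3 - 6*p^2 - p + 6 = (p - 6)*(p - 1)*(p + 1)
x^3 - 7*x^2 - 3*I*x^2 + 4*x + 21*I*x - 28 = (x - 7)*(x - 4*I)*(x + I)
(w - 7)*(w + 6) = w^2 - w - 42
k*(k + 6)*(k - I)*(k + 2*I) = k^4 + 6*k^3 + I*k^3 + 2*k^2 + 6*I*k^2 + 12*k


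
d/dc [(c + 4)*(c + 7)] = 2*c + 11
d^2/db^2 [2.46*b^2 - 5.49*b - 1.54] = 4.92000000000000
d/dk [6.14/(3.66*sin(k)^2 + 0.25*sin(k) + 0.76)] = -(44.9448*sin(k) + 1.535)*cos(k)/(3.66*sin(k)^2 + 0.25*sin(k) + 0.76)^2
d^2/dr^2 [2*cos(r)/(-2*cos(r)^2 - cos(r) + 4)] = 4*(-(1 - cos(r)^2)^2 + 2*cos(r)^5 + 20*cos(r)^3 - 16*cos(r) - 3)/(2*cos(r)^2 + cos(r) - 4)^3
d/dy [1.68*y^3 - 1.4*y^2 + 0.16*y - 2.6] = 5.04*y^2 - 2.8*y + 0.16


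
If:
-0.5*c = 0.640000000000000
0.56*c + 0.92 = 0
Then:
No Solution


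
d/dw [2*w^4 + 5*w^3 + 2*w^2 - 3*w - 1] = 8*w^3 + 15*w^2 + 4*w - 3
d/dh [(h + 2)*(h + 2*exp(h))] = 2*h*exp(h) + 2*h + 6*exp(h) + 2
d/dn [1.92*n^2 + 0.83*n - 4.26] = 3.84*n + 0.83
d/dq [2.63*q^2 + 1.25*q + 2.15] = 5.26*q + 1.25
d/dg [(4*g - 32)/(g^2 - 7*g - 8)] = -4/(g^2 + 2*g + 1)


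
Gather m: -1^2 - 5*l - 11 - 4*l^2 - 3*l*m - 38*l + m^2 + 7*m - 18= -4*l^2 - 43*l + m^2 + m*(7 - 3*l) - 30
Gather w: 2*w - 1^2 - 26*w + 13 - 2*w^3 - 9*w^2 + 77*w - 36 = -2*w^3 - 9*w^2 + 53*w - 24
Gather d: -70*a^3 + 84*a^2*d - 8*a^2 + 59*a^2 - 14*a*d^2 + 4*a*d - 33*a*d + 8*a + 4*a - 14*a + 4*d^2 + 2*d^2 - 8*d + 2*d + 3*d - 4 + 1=-70*a^3 + 51*a^2 - 2*a + d^2*(6 - 14*a) + d*(84*a^2 - 29*a - 3) - 3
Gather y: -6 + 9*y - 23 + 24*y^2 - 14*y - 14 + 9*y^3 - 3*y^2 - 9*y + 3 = 9*y^3 + 21*y^2 - 14*y - 40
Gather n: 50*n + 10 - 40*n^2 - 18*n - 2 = -40*n^2 + 32*n + 8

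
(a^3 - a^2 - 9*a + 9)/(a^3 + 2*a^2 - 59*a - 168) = (a^2 - 4*a + 3)/(a^2 - a - 56)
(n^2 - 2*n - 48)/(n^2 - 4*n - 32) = (n + 6)/(n + 4)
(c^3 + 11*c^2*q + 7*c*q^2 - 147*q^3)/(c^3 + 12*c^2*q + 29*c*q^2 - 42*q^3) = (-c^2 - 4*c*q + 21*q^2)/(-c^2 - 5*c*q + 6*q^2)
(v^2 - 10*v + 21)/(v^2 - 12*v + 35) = (v - 3)/(v - 5)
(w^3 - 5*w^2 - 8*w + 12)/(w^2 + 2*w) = w - 7 + 6/w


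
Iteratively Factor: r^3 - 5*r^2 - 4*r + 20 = (r - 2)*(r^2 - 3*r - 10) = (r - 5)*(r - 2)*(r + 2)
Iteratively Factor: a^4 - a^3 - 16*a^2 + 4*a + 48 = (a - 2)*(a^3 + a^2 - 14*a - 24) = (a - 2)*(a + 2)*(a^2 - a - 12) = (a - 4)*(a - 2)*(a + 2)*(a + 3)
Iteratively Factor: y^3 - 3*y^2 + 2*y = (y - 1)*(y^2 - 2*y) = (y - 2)*(y - 1)*(y)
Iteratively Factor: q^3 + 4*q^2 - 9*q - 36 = (q + 3)*(q^2 + q - 12) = (q + 3)*(q + 4)*(q - 3)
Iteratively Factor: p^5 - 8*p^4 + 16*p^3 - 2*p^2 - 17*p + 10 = (p + 1)*(p^4 - 9*p^3 + 25*p^2 - 27*p + 10) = (p - 1)*(p + 1)*(p^3 - 8*p^2 + 17*p - 10) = (p - 5)*(p - 1)*(p + 1)*(p^2 - 3*p + 2) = (p - 5)*(p - 2)*(p - 1)*(p + 1)*(p - 1)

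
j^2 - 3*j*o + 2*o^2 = (j - 2*o)*(j - o)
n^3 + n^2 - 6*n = n*(n - 2)*(n + 3)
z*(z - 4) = z^2 - 4*z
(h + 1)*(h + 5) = h^2 + 6*h + 5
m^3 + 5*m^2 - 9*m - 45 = (m - 3)*(m + 3)*(m + 5)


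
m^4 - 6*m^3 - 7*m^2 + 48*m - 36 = (m - 6)*(m - 2)*(m - 1)*(m + 3)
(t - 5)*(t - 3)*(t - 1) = t^3 - 9*t^2 + 23*t - 15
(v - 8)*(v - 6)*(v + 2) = v^3 - 12*v^2 + 20*v + 96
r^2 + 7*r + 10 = (r + 2)*(r + 5)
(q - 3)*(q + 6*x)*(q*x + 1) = q^3*x + 6*q^2*x^2 - 3*q^2*x + q^2 - 18*q*x^2 + 6*q*x - 3*q - 18*x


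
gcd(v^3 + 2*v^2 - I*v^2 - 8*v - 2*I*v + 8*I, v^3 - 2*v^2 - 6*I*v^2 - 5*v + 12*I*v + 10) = v^2 + v*(-2 - I) + 2*I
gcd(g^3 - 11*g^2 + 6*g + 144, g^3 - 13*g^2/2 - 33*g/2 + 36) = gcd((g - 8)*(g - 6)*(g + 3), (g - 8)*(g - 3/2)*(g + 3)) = g^2 - 5*g - 24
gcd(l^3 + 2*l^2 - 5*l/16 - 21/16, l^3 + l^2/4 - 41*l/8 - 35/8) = l^2 + 11*l/4 + 7/4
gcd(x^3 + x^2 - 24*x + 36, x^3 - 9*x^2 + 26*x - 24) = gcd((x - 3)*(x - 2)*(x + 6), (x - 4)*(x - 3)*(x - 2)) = x^2 - 5*x + 6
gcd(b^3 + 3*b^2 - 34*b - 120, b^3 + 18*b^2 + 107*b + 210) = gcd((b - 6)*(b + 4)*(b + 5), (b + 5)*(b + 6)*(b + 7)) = b + 5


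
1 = 1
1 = 1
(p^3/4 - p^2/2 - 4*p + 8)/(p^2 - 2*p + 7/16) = 4*(p^3 - 2*p^2 - 16*p + 32)/(16*p^2 - 32*p + 7)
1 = 1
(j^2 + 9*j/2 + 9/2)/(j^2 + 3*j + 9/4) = 2*(j + 3)/(2*j + 3)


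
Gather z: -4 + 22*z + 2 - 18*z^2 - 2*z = -18*z^2 + 20*z - 2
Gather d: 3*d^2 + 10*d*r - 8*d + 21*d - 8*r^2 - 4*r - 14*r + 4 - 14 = 3*d^2 + d*(10*r + 13) - 8*r^2 - 18*r - 10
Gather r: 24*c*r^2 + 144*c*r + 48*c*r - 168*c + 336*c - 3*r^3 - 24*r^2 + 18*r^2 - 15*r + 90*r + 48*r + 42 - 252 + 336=168*c - 3*r^3 + r^2*(24*c - 6) + r*(192*c + 123) + 126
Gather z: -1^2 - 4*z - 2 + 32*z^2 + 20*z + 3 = 32*z^2 + 16*z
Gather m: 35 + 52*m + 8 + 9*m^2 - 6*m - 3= 9*m^2 + 46*m + 40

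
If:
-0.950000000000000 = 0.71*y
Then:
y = -1.34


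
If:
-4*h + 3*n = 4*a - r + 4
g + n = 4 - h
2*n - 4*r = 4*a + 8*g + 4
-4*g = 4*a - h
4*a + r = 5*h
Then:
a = 185/183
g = -136/183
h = 196/183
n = 224/61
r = 80/61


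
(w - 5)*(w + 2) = w^2 - 3*w - 10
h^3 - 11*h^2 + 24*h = h*(h - 8)*(h - 3)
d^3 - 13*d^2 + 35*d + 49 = (d - 7)^2*(d + 1)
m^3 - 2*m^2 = m^2*(m - 2)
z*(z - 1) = z^2 - z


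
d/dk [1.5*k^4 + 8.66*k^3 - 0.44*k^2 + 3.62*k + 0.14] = 6.0*k^3 + 25.98*k^2 - 0.88*k + 3.62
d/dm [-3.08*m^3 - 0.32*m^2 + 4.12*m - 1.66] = -9.24*m^2 - 0.64*m + 4.12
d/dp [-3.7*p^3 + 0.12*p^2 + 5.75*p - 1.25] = -11.1*p^2 + 0.24*p + 5.75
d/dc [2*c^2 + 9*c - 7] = 4*c + 9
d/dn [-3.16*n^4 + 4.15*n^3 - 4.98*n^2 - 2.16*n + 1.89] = -12.64*n^3 + 12.45*n^2 - 9.96*n - 2.16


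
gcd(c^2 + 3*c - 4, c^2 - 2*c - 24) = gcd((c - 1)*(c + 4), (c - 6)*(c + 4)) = c + 4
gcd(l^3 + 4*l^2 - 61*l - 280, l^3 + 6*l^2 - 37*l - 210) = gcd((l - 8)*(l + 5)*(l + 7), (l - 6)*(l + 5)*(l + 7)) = l^2 + 12*l + 35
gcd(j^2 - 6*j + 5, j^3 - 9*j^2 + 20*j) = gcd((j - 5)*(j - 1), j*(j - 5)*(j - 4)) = j - 5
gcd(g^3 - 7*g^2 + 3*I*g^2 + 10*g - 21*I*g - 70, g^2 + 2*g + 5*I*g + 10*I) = g + 5*I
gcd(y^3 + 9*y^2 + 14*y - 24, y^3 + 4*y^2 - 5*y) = y - 1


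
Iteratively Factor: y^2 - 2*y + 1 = (y - 1)*(y - 1)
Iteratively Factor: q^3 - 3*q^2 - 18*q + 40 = (q + 4)*(q^2 - 7*q + 10) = (q - 5)*(q + 4)*(q - 2)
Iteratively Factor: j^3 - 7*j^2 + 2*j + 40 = (j + 2)*(j^2 - 9*j + 20) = (j - 5)*(j + 2)*(j - 4)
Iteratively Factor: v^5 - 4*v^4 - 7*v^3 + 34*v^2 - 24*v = (v - 2)*(v^4 - 2*v^3 - 11*v^2 + 12*v) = (v - 2)*(v + 3)*(v^3 - 5*v^2 + 4*v) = v*(v - 2)*(v + 3)*(v^2 - 5*v + 4) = v*(v - 2)*(v - 1)*(v + 3)*(v - 4)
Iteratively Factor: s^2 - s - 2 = (s + 1)*(s - 2)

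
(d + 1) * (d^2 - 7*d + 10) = d^3 - 6*d^2 + 3*d + 10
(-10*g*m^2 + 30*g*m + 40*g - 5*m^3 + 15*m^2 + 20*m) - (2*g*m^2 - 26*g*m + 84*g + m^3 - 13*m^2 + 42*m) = -12*g*m^2 + 56*g*m - 44*g - 6*m^3 + 28*m^2 - 22*m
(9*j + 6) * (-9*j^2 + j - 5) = -81*j^3 - 45*j^2 - 39*j - 30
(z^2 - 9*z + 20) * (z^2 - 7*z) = z^4 - 16*z^3 + 83*z^2 - 140*z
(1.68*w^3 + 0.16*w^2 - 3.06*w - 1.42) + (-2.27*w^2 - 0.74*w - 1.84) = 1.68*w^3 - 2.11*w^2 - 3.8*w - 3.26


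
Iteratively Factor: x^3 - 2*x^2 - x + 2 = (x + 1)*(x^2 - 3*x + 2) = (x - 1)*(x + 1)*(x - 2)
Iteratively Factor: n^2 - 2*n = (n)*(n - 2)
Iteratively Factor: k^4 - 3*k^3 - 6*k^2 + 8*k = (k - 1)*(k^3 - 2*k^2 - 8*k) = (k - 4)*(k - 1)*(k^2 + 2*k) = (k - 4)*(k - 1)*(k + 2)*(k)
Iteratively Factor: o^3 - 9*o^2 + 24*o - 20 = (o - 5)*(o^2 - 4*o + 4) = (o - 5)*(o - 2)*(o - 2)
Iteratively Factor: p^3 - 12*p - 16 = (p + 2)*(p^2 - 2*p - 8) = (p - 4)*(p + 2)*(p + 2)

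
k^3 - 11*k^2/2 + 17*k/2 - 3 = (k - 3)*(k - 2)*(k - 1/2)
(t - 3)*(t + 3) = t^2 - 9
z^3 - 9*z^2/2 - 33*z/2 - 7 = (z - 7)*(z + 1/2)*(z + 2)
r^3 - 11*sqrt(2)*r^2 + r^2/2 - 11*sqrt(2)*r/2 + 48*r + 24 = (r + 1/2)*(r - 8*sqrt(2))*(r - 3*sqrt(2))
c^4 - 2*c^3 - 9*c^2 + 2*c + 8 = (c - 4)*(c - 1)*(c + 1)*(c + 2)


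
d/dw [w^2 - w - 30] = 2*w - 1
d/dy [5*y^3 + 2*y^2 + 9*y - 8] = 15*y^2 + 4*y + 9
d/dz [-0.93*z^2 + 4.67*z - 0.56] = 4.67 - 1.86*z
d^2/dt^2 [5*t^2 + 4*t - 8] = 10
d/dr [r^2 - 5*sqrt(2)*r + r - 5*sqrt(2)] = 2*r - 5*sqrt(2) + 1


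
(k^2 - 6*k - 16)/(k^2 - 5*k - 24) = (k + 2)/(k + 3)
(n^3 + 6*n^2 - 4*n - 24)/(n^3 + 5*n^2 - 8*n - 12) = (n + 2)/(n + 1)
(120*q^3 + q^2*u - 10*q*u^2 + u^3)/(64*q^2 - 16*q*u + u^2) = (15*q^2 + 2*q*u - u^2)/(8*q - u)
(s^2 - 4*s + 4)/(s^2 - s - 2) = (s - 2)/(s + 1)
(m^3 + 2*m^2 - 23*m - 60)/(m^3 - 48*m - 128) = (m^2 - 2*m - 15)/(m^2 - 4*m - 32)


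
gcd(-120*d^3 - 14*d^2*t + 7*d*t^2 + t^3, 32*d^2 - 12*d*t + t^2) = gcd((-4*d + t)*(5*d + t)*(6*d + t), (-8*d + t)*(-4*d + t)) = -4*d + t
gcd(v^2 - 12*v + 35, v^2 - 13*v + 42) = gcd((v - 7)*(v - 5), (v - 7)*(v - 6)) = v - 7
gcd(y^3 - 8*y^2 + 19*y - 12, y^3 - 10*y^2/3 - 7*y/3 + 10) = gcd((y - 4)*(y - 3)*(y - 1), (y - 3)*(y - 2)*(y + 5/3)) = y - 3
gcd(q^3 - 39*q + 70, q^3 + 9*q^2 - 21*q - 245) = q^2 + 2*q - 35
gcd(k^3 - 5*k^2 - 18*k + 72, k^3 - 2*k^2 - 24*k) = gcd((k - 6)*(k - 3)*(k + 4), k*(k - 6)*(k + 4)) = k^2 - 2*k - 24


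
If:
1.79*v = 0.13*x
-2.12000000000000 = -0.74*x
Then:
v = 0.21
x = 2.86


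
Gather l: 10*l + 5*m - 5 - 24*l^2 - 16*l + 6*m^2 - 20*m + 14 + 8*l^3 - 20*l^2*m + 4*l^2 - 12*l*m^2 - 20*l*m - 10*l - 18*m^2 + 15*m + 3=8*l^3 + l^2*(-20*m - 20) + l*(-12*m^2 - 20*m - 16) - 12*m^2 + 12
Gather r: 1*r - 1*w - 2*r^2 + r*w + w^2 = -2*r^2 + r*(w + 1) + w^2 - w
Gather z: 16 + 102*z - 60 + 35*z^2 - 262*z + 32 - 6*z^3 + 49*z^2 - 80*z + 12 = -6*z^3 + 84*z^2 - 240*z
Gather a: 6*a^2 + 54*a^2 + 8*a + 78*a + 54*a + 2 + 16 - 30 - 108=60*a^2 + 140*a - 120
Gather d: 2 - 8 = -6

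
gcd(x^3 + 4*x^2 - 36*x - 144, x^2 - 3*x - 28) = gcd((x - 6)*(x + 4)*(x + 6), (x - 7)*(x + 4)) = x + 4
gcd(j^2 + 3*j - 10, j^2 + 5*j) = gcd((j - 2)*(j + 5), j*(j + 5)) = j + 5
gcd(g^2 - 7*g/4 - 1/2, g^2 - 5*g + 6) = g - 2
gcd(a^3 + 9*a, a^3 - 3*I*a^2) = a^2 - 3*I*a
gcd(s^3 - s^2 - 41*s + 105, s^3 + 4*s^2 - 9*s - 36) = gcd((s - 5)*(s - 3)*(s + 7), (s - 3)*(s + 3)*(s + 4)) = s - 3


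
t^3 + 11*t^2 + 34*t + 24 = (t + 1)*(t + 4)*(t + 6)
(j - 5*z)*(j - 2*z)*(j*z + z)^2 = j^4*z^2 - 7*j^3*z^3 + 2*j^3*z^2 + 10*j^2*z^4 - 14*j^2*z^3 + j^2*z^2 + 20*j*z^4 - 7*j*z^3 + 10*z^4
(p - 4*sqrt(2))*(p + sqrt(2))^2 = p^3 - 2*sqrt(2)*p^2 - 14*p - 8*sqrt(2)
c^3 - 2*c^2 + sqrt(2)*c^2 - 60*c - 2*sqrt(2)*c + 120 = (c - 2)*(c - 5*sqrt(2))*(c + 6*sqrt(2))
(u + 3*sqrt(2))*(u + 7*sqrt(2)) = u^2 + 10*sqrt(2)*u + 42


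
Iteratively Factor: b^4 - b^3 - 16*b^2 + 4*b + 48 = (b - 2)*(b^3 + b^2 - 14*b - 24) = (b - 4)*(b - 2)*(b^2 + 5*b + 6) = (b - 4)*(b - 2)*(b + 3)*(b + 2)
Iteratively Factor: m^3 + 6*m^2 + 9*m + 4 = (m + 4)*(m^2 + 2*m + 1) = (m + 1)*(m + 4)*(m + 1)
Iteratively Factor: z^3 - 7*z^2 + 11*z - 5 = (z - 1)*(z^2 - 6*z + 5) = (z - 1)^2*(z - 5)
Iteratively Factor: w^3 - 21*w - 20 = (w - 5)*(w^2 + 5*w + 4) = (w - 5)*(w + 1)*(w + 4)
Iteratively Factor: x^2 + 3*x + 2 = (x + 2)*(x + 1)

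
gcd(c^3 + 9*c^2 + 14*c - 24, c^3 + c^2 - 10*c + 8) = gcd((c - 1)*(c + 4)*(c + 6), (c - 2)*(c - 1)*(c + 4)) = c^2 + 3*c - 4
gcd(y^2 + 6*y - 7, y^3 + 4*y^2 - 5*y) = y - 1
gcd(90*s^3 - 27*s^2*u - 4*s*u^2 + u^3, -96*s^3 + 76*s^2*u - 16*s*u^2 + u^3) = 6*s - u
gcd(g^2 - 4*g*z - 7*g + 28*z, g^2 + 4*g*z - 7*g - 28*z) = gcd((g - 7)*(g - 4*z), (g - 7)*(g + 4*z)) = g - 7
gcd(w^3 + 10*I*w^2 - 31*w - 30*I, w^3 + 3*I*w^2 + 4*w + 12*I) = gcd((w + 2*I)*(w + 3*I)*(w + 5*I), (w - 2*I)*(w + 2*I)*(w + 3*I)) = w^2 + 5*I*w - 6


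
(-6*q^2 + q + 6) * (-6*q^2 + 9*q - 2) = 36*q^4 - 60*q^3 - 15*q^2 + 52*q - 12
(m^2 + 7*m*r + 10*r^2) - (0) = m^2 + 7*m*r + 10*r^2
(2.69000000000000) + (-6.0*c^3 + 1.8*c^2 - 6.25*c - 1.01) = -6.0*c^3 + 1.8*c^2 - 6.25*c + 1.68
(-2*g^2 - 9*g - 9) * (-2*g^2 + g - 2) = 4*g^4 + 16*g^3 + 13*g^2 + 9*g + 18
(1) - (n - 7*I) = -n + 1 + 7*I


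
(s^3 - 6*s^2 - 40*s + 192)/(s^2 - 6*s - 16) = (s^2 + 2*s - 24)/(s + 2)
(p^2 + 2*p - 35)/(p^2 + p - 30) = (p + 7)/(p + 6)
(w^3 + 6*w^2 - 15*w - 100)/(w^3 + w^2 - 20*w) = (w + 5)/w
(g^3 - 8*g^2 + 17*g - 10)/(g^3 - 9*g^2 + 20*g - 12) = (g - 5)/(g - 6)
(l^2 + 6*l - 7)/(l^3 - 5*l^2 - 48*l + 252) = (l - 1)/(l^2 - 12*l + 36)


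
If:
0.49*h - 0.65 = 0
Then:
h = 1.33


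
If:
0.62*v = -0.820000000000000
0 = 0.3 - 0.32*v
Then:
No Solution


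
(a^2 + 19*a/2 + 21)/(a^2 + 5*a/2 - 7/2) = (a + 6)/(a - 1)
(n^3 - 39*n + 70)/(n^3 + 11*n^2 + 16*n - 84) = (n - 5)/(n + 6)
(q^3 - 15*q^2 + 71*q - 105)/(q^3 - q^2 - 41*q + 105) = (q - 7)/(q + 7)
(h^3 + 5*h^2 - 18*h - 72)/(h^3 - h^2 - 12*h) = (h + 6)/h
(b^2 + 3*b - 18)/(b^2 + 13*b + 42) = (b - 3)/(b + 7)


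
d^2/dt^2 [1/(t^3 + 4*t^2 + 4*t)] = 4*(3*t^2 + 4*t + 2)/(t^3*(t^4 + 8*t^3 + 24*t^2 + 32*t + 16))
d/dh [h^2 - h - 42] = 2*h - 1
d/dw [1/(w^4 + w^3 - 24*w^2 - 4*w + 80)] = (-4*w^3 - 3*w^2 + 48*w + 4)/(w^4 + w^3 - 24*w^2 - 4*w + 80)^2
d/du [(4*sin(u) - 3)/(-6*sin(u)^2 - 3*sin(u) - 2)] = (24*sin(u)^2 - 36*sin(u) - 17)*cos(u)/(6*sin(u)^2 + 3*sin(u) + 2)^2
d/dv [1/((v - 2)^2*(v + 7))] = -(3*v + 12)/((v - 2)^3*(v + 7)^2)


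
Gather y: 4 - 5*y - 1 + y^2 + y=y^2 - 4*y + 3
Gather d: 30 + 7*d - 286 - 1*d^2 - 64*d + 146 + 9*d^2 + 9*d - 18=8*d^2 - 48*d - 128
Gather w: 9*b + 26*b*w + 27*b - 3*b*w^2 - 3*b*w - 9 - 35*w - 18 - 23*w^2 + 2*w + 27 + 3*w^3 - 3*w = 36*b + 3*w^3 + w^2*(-3*b - 23) + w*(23*b - 36)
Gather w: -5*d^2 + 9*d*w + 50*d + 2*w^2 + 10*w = -5*d^2 + 50*d + 2*w^2 + w*(9*d + 10)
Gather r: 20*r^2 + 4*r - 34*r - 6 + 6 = 20*r^2 - 30*r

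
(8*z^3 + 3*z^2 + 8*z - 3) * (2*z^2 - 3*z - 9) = 16*z^5 - 18*z^4 - 65*z^3 - 57*z^2 - 63*z + 27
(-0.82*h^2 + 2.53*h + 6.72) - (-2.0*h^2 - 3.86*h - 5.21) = 1.18*h^2 + 6.39*h + 11.93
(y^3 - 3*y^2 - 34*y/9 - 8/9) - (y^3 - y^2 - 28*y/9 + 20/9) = -2*y^2 - 2*y/3 - 28/9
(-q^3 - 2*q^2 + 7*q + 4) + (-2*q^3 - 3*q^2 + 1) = -3*q^3 - 5*q^2 + 7*q + 5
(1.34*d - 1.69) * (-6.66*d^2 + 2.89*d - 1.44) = -8.9244*d^3 + 15.128*d^2 - 6.8137*d + 2.4336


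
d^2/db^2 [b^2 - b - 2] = 2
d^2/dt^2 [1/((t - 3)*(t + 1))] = 2*((t - 3)^2 + (t - 3)*(t + 1) + (t + 1)^2)/((t - 3)^3*(t + 1)^3)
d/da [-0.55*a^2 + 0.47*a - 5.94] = 0.47 - 1.1*a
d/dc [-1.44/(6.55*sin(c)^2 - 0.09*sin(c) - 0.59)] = (18.864*sin(c) - 0.1296)*cos(c)/(-6.55*sin(c)^2 + 0.09*sin(c) + 0.59)^2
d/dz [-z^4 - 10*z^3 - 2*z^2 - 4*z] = -4*z^3 - 30*z^2 - 4*z - 4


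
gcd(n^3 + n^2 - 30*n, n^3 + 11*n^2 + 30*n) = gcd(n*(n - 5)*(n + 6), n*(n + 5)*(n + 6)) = n^2 + 6*n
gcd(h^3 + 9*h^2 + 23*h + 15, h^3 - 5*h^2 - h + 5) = h + 1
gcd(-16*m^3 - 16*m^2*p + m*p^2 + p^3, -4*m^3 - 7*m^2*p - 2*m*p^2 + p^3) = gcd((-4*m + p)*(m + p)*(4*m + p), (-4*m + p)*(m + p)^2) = -4*m^2 - 3*m*p + p^2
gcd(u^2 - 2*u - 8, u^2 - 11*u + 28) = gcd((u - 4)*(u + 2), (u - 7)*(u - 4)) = u - 4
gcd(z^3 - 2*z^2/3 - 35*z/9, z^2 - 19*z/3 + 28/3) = z - 7/3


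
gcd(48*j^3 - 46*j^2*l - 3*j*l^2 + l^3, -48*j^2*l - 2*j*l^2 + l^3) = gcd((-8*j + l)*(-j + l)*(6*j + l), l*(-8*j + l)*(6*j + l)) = 48*j^2 + 2*j*l - l^2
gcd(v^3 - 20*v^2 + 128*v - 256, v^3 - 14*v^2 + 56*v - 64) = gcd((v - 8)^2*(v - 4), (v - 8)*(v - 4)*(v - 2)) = v^2 - 12*v + 32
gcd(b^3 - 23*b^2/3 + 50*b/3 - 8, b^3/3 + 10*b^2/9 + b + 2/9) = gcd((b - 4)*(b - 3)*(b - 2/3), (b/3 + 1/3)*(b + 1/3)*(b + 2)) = 1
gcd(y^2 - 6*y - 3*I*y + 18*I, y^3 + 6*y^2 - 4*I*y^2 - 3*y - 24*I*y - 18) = y - 3*I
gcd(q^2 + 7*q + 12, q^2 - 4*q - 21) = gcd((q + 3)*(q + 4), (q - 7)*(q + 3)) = q + 3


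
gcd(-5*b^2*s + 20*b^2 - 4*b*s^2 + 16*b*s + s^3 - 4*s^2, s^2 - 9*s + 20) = s - 4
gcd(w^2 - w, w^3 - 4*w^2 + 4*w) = w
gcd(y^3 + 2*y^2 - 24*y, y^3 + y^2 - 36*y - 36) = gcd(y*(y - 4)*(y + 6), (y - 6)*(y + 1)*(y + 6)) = y + 6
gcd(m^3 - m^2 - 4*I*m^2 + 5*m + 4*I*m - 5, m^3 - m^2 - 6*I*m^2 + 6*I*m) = m - 1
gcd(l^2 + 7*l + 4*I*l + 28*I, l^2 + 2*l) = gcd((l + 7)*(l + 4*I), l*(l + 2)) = 1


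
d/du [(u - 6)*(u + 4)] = 2*u - 2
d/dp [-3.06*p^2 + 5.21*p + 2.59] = 5.21 - 6.12*p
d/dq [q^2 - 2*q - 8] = 2*q - 2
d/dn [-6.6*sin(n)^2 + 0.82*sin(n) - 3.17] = (0.82 - 13.2*sin(n))*cos(n)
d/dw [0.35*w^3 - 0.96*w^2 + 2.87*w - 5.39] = 1.05*w^2 - 1.92*w + 2.87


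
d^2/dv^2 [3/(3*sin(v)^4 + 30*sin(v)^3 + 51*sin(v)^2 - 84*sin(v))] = 2*(-8*sin(v)^4 - 123*sin(v)^3 - 665*sin(v)^2 - 1464*sin(v) - 1009 + 1009/sin(v) + 644/sin(v)^2 - 784/sin(v)^3)/((sin(v) - 1)^2*(sin(v) + 4)^3*(sin(v) + 7)^3)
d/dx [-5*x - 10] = -5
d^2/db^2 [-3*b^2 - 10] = -6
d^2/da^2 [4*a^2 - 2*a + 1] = 8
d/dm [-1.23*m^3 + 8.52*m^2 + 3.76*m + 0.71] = -3.69*m^2 + 17.04*m + 3.76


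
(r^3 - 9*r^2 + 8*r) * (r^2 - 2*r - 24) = r^5 - 11*r^4 + 2*r^3 + 200*r^2 - 192*r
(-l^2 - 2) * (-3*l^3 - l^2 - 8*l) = 3*l^5 + l^4 + 14*l^3 + 2*l^2 + 16*l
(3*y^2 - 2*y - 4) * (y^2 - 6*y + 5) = 3*y^4 - 20*y^3 + 23*y^2 + 14*y - 20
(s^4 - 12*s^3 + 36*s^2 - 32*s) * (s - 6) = s^5 - 18*s^4 + 108*s^3 - 248*s^2 + 192*s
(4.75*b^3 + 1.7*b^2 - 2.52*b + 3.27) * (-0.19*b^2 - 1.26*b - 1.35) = -0.9025*b^5 - 6.308*b^4 - 8.0757*b^3 + 0.258900000000001*b^2 - 0.7182*b - 4.4145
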